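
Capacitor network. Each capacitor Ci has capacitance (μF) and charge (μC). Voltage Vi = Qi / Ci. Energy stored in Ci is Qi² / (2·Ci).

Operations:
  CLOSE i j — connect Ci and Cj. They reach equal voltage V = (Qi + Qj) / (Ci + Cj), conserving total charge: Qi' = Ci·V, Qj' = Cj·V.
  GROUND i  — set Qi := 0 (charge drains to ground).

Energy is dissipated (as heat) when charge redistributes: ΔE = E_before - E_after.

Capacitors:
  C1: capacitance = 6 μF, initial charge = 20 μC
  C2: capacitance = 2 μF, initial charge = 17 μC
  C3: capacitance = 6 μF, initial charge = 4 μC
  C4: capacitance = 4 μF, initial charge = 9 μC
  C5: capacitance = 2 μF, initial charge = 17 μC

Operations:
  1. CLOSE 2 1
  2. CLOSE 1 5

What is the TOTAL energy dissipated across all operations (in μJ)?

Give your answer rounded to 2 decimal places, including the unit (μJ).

Answer: 31.28 μJ

Derivation:
Initial: C1(6μF, Q=20μC, V=3.33V), C2(2μF, Q=17μC, V=8.50V), C3(6μF, Q=4μC, V=0.67V), C4(4μF, Q=9μC, V=2.25V), C5(2μF, Q=17μC, V=8.50V)
Op 1: CLOSE 2-1: Q_total=37.00, C_total=8.00, V=4.62; Q2=9.25, Q1=27.75; dissipated=20.021
Op 2: CLOSE 1-5: Q_total=44.75, C_total=8.00, V=5.59; Q1=33.56, Q5=11.19; dissipated=11.262
Total dissipated: 31.283 μJ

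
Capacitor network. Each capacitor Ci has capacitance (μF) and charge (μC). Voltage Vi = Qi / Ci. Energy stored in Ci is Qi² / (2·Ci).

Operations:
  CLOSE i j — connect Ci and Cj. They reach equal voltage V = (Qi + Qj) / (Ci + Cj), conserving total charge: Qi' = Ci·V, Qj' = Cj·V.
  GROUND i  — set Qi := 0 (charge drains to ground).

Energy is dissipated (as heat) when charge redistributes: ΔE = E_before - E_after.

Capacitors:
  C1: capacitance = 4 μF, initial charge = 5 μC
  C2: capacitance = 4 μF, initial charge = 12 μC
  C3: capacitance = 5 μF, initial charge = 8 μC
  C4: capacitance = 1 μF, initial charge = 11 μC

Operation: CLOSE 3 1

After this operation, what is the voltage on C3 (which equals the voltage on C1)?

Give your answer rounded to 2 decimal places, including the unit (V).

Initial: C1(4μF, Q=5μC, V=1.25V), C2(4μF, Q=12μC, V=3.00V), C3(5μF, Q=8μC, V=1.60V), C4(1μF, Q=11μC, V=11.00V)
Op 1: CLOSE 3-1: Q_total=13.00, C_total=9.00, V=1.44; Q3=7.22, Q1=5.78; dissipated=0.136

Answer: 1.44 V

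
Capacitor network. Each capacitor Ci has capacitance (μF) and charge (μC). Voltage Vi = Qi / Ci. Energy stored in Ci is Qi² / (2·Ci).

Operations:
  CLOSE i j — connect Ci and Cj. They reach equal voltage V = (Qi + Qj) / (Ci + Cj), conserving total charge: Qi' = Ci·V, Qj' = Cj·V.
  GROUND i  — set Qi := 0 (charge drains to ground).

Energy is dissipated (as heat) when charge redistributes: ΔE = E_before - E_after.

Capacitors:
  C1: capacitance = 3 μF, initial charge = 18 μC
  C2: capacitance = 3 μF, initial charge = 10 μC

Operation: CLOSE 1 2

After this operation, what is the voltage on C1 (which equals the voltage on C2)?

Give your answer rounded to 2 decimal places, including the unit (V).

Initial: C1(3μF, Q=18μC, V=6.00V), C2(3μF, Q=10μC, V=3.33V)
Op 1: CLOSE 1-2: Q_total=28.00, C_total=6.00, V=4.67; Q1=14.00, Q2=14.00; dissipated=5.333

Answer: 4.67 V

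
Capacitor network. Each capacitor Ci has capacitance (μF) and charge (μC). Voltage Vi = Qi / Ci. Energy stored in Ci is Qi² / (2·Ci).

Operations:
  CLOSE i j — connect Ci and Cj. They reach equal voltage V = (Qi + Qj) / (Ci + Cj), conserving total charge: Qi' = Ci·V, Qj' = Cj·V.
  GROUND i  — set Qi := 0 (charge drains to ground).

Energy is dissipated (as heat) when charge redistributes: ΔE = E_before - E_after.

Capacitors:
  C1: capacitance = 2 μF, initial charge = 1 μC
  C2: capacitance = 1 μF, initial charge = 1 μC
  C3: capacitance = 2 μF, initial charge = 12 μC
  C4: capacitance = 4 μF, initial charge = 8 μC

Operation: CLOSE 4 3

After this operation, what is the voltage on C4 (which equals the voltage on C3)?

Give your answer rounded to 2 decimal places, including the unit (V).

Initial: C1(2μF, Q=1μC, V=0.50V), C2(1μF, Q=1μC, V=1.00V), C3(2μF, Q=12μC, V=6.00V), C4(4μF, Q=8μC, V=2.00V)
Op 1: CLOSE 4-3: Q_total=20.00, C_total=6.00, V=3.33; Q4=13.33, Q3=6.67; dissipated=10.667

Answer: 3.33 V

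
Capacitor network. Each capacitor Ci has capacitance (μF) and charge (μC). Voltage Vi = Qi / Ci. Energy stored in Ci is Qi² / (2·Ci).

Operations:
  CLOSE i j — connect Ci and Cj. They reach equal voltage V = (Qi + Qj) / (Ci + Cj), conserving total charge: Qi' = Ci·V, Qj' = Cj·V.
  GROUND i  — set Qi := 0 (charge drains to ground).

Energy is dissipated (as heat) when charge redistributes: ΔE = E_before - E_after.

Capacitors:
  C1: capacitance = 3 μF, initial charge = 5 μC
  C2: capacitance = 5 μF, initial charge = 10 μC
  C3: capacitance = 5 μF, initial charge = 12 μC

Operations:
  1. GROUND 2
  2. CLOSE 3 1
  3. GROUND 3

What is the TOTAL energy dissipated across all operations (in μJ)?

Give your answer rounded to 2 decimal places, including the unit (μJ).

Initial: C1(3μF, Q=5μC, V=1.67V), C2(5μF, Q=10μC, V=2.00V), C3(5μF, Q=12μC, V=2.40V)
Op 1: GROUND 2: Q2=0; energy lost=10.000
Op 2: CLOSE 3-1: Q_total=17.00, C_total=8.00, V=2.12; Q3=10.62, Q1=6.38; dissipated=0.504
Op 3: GROUND 3: Q3=0; energy lost=11.289
Total dissipated: 21.793 μJ

Answer: 21.79 μJ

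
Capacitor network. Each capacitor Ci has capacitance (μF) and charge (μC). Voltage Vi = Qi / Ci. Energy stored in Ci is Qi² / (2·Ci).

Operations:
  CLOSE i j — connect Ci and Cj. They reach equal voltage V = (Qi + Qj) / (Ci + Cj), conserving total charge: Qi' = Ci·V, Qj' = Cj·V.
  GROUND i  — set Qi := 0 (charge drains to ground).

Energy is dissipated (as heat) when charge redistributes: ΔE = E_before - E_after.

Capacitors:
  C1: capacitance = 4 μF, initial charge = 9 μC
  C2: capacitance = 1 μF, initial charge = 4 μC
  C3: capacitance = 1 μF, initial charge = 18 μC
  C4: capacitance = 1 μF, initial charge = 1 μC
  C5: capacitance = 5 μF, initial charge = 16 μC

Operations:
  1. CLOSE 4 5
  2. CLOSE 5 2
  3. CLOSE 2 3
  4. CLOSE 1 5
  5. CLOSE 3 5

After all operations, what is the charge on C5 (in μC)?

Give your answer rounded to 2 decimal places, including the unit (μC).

Initial: C1(4μF, Q=9μC, V=2.25V), C2(1μF, Q=4μC, V=4.00V), C3(1μF, Q=18μC, V=18.00V), C4(1μF, Q=1μC, V=1.00V), C5(5μF, Q=16μC, V=3.20V)
Op 1: CLOSE 4-5: Q_total=17.00, C_total=6.00, V=2.83; Q4=2.83, Q5=14.17; dissipated=2.017
Op 2: CLOSE 5-2: Q_total=18.17, C_total=6.00, V=3.03; Q5=15.14, Q2=3.03; dissipated=0.567
Op 3: CLOSE 2-3: Q_total=21.03, C_total=2.00, V=10.51; Q2=10.51, Q3=10.51; dissipated=56.042
Op 4: CLOSE 1-5: Q_total=24.14, C_total=9.00, V=2.68; Q1=10.73, Q5=13.41; dissipated=0.672
Op 5: CLOSE 3-5: Q_total=23.92, C_total=6.00, V=3.99; Q3=3.99, Q5=19.94; dissipated=25.557
Final charges: Q1=10.73, Q2=10.51, Q3=3.99, Q4=2.83, Q5=19.94

Answer: 19.94 μC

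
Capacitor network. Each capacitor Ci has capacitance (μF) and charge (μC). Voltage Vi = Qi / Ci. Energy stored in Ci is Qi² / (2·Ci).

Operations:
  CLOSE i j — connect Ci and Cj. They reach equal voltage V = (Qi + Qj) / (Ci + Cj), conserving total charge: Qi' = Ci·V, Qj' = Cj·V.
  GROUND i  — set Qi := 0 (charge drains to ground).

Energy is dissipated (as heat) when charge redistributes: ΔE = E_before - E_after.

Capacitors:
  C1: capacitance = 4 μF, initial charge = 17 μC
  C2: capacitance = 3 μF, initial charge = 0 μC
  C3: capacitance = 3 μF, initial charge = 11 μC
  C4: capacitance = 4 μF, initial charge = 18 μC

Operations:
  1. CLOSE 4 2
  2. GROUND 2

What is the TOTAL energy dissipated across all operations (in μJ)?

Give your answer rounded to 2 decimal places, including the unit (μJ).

Answer: 27.28 μJ

Derivation:
Initial: C1(4μF, Q=17μC, V=4.25V), C2(3μF, Q=0μC, V=0.00V), C3(3μF, Q=11μC, V=3.67V), C4(4μF, Q=18μC, V=4.50V)
Op 1: CLOSE 4-2: Q_total=18.00, C_total=7.00, V=2.57; Q4=10.29, Q2=7.71; dissipated=17.357
Op 2: GROUND 2: Q2=0; energy lost=9.918
Total dissipated: 27.276 μJ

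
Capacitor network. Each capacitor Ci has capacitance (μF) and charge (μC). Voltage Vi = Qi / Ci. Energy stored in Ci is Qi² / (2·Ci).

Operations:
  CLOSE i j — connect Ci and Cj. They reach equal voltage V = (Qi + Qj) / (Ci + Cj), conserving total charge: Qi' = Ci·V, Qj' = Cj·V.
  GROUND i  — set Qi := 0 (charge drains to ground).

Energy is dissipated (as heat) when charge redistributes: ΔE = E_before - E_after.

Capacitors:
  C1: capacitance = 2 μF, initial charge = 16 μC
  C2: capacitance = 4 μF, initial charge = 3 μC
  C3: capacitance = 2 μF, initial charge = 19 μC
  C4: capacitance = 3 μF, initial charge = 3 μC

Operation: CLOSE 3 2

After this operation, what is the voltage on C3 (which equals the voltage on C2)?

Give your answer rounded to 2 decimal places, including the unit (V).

Initial: C1(2μF, Q=16μC, V=8.00V), C2(4μF, Q=3μC, V=0.75V), C3(2μF, Q=19μC, V=9.50V), C4(3μF, Q=3μC, V=1.00V)
Op 1: CLOSE 3-2: Q_total=22.00, C_total=6.00, V=3.67; Q3=7.33, Q2=14.67; dissipated=51.042

Answer: 3.67 V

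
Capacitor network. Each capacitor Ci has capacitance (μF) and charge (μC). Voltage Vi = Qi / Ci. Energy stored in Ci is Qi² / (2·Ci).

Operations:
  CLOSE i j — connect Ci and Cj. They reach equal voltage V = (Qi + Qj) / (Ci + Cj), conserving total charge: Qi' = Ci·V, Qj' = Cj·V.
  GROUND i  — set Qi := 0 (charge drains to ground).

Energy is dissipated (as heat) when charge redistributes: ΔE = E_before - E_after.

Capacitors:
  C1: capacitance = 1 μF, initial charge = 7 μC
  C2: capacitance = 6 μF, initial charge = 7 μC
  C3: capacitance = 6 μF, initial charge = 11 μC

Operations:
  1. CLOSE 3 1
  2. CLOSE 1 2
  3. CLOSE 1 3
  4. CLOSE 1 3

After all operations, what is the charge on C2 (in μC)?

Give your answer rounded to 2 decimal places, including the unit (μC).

Initial: C1(1μF, Q=7μC, V=7.00V), C2(6μF, Q=7μC, V=1.17V), C3(6μF, Q=11μC, V=1.83V)
Op 1: CLOSE 3-1: Q_total=18.00, C_total=7.00, V=2.57; Q3=15.43, Q1=2.57; dissipated=11.440
Op 2: CLOSE 1-2: Q_total=9.57, C_total=7.00, V=1.37; Q1=1.37, Q2=8.20; dissipated=0.846
Op 3: CLOSE 1-3: Q_total=16.80, C_total=7.00, V=2.40; Q1=2.40, Q3=14.40; dissipated=0.621
Op 4: CLOSE 1-3: Q_total=16.80, C_total=7.00, V=2.40; Q1=2.40, Q3=14.40; dissipated=0.000
Final charges: Q1=2.40, Q2=8.20, Q3=14.40

Answer: 8.20 μC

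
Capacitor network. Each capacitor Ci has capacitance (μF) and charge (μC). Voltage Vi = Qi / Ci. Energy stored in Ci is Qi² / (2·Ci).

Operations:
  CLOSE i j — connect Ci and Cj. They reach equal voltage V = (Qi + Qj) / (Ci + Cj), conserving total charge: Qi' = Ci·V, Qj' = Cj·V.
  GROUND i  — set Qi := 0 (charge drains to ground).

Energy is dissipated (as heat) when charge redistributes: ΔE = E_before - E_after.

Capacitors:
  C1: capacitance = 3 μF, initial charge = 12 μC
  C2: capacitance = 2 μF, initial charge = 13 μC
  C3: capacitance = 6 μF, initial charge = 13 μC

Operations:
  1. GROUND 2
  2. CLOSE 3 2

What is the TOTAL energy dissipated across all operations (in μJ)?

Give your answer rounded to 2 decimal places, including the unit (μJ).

Initial: C1(3μF, Q=12μC, V=4.00V), C2(2μF, Q=13μC, V=6.50V), C3(6μF, Q=13μC, V=2.17V)
Op 1: GROUND 2: Q2=0; energy lost=42.250
Op 2: CLOSE 3-2: Q_total=13.00, C_total=8.00, V=1.62; Q3=9.75, Q2=3.25; dissipated=3.521
Total dissipated: 45.771 μJ

Answer: 45.77 μJ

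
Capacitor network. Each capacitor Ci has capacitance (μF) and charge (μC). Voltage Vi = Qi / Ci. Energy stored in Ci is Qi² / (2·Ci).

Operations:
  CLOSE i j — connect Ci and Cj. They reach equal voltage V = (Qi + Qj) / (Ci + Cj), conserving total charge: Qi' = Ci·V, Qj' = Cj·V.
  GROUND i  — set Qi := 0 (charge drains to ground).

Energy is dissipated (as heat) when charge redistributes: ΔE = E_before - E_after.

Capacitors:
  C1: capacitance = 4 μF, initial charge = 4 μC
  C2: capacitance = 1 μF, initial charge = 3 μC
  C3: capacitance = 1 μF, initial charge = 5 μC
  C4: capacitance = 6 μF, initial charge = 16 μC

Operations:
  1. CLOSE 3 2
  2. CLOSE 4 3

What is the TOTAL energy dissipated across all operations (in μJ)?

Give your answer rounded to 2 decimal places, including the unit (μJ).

Initial: C1(4μF, Q=4μC, V=1.00V), C2(1μF, Q=3μC, V=3.00V), C3(1μF, Q=5μC, V=5.00V), C4(6μF, Q=16μC, V=2.67V)
Op 1: CLOSE 3-2: Q_total=8.00, C_total=2.00, V=4.00; Q3=4.00, Q2=4.00; dissipated=1.000
Op 2: CLOSE 4-3: Q_total=20.00, C_total=7.00, V=2.86; Q4=17.14, Q3=2.86; dissipated=0.762
Total dissipated: 1.762 μJ

Answer: 1.76 μJ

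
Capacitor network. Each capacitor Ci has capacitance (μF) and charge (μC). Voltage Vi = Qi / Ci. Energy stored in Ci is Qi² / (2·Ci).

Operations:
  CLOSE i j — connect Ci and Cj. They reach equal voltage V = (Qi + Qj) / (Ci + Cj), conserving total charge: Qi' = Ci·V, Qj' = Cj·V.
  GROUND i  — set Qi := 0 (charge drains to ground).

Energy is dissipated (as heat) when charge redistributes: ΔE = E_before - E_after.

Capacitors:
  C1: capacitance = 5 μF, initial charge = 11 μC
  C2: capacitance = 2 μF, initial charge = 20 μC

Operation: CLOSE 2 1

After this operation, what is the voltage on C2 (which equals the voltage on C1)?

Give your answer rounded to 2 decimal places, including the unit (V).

Answer: 4.43 V

Derivation:
Initial: C1(5μF, Q=11μC, V=2.20V), C2(2μF, Q=20μC, V=10.00V)
Op 1: CLOSE 2-1: Q_total=31.00, C_total=7.00, V=4.43; Q2=8.86, Q1=22.14; dissipated=43.457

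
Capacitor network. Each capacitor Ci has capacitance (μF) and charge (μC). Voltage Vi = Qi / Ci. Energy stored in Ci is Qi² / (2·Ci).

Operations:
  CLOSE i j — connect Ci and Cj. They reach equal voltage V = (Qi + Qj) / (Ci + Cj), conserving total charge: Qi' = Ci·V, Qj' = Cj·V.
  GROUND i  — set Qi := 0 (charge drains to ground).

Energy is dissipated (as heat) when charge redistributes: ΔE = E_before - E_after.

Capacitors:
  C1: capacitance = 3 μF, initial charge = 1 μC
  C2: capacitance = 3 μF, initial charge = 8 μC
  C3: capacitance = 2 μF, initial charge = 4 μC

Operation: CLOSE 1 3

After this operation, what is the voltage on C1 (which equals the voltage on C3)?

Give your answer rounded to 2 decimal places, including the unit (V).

Initial: C1(3μF, Q=1μC, V=0.33V), C2(3μF, Q=8μC, V=2.67V), C3(2μF, Q=4μC, V=2.00V)
Op 1: CLOSE 1-3: Q_total=5.00, C_total=5.00, V=1.00; Q1=3.00, Q3=2.00; dissipated=1.667

Answer: 1.00 V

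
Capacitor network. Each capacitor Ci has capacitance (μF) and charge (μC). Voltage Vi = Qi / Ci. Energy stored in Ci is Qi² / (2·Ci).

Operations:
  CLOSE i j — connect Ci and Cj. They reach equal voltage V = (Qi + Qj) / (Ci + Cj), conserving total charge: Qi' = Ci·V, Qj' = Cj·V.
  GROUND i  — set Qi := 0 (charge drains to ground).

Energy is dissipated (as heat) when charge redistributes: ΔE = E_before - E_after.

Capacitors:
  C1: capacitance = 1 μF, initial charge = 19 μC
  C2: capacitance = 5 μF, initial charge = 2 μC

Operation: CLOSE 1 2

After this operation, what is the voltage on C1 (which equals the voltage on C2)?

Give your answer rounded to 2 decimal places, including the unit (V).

Initial: C1(1μF, Q=19μC, V=19.00V), C2(5μF, Q=2μC, V=0.40V)
Op 1: CLOSE 1-2: Q_total=21.00, C_total=6.00, V=3.50; Q1=3.50, Q2=17.50; dissipated=144.150

Answer: 3.50 V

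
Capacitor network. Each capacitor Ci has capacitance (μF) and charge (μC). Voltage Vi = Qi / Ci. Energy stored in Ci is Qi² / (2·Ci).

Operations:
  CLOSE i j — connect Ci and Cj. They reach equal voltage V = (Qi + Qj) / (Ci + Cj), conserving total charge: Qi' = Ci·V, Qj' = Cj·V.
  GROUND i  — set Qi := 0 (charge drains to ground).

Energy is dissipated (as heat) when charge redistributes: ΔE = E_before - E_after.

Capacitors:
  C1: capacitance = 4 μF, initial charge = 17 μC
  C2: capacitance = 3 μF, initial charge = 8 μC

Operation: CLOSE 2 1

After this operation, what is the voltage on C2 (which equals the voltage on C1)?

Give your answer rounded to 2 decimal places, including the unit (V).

Initial: C1(4μF, Q=17μC, V=4.25V), C2(3μF, Q=8μC, V=2.67V)
Op 1: CLOSE 2-1: Q_total=25.00, C_total=7.00, V=3.57; Q2=10.71, Q1=14.29; dissipated=2.149

Answer: 3.57 V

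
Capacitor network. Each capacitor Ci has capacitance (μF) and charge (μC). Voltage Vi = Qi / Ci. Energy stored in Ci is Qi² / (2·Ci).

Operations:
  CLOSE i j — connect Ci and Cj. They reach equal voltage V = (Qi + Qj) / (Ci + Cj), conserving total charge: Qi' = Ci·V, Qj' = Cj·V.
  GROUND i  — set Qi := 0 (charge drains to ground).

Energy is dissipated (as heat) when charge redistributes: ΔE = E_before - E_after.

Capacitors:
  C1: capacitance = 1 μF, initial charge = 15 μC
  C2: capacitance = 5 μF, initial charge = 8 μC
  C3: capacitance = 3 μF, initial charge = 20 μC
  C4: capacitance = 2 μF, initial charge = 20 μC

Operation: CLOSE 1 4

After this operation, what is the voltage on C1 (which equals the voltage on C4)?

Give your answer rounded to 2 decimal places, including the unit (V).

Answer: 11.67 V

Derivation:
Initial: C1(1μF, Q=15μC, V=15.00V), C2(5μF, Q=8μC, V=1.60V), C3(3μF, Q=20μC, V=6.67V), C4(2μF, Q=20μC, V=10.00V)
Op 1: CLOSE 1-4: Q_total=35.00, C_total=3.00, V=11.67; Q1=11.67, Q4=23.33; dissipated=8.333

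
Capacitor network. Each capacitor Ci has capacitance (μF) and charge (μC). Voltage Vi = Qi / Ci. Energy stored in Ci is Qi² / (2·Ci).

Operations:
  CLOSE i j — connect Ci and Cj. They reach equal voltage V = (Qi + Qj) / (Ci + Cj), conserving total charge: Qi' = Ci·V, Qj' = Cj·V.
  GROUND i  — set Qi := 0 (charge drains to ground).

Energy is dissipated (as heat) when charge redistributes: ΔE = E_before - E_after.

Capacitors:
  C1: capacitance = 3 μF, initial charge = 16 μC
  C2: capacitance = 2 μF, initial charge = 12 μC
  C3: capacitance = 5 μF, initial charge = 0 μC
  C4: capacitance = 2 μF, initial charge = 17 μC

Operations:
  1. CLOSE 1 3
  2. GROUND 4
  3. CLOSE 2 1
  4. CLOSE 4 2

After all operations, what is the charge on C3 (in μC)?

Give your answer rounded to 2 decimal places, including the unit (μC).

Answer: 10.00 μC

Derivation:
Initial: C1(3μF, Q=16μC, V=5.33V), C2(2μF, Q=12μC, V=6.00V), C3(5μF, Q=0μC, V=0.00V), C4(2μF, Q=17μC, V=8.50V)
Op 1: CLOSE 1-3: Q_total=16.00, C_total=8.00, V=2.00; Q1=6.00, Q3=10.00; dissipated=26.667
Op 2: GROUND 4: Q4=0; energy lost=72.250
Op 3: CLOSE 2-1: Q_total=18.00, C_total=5.00, V=3.60; Q2=7.20, Q1=10.80; dissipated=9.600
Op 4: CLOSE 4-2: Q_total=7.20, C_total=4.00, V=1.80; Q4=3.60, Q2=3.60; dissipated=6.480
Final charges: Q1=10.80, Q2=3.60, Q3=10.00, Q4=3.60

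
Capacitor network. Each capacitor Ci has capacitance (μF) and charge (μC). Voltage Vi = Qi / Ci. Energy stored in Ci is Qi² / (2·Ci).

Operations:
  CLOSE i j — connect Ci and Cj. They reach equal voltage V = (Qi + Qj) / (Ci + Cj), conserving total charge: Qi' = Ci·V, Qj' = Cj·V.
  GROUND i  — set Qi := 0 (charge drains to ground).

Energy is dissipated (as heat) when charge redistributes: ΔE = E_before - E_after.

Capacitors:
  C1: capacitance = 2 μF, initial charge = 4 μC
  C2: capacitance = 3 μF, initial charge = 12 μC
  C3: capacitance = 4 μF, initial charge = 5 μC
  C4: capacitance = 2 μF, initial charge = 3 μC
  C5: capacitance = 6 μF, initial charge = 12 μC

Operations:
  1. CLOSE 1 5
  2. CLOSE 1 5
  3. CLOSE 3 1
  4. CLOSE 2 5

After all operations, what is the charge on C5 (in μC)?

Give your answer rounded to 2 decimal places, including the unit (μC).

Answer: 16.00 μC

Derivation:
Initial: C1(2μF, Q=4μC, V=2.00V), C2(3μF, Q=12μC, V=4.00V), C3(4μF, Q=5μC, V=1.25V), C4(2μF, Q=3μC, V=1.50V), C5(6μF, Q=12μC, V=2.00V)
Op 1: CLOSE 1-5: Q_total=16.00, C_total=8.00, V=2.00; Q1=4.00, Q5=12.00; dissipated=0.000
Op 2: CLOSE 1-5: Q_total=16.00, C_total=8.00, V=2.00; Q1=4.00, Q5=12.00; dissipated=0.000
Op 3: CLOSE 3-1: Q_total=9.00, C_total=6.00, V=1.50; Q3=6.00, Q1=3.00; dissipated=0.375
Op 4: CLOSE 2-5: Q_total=24.00, C_total=9.00, V=2.67; Q2=8.00, Q5=16.00; dissipated=4.000
Final charges: Q1=3.00, Q2=8.00, Q3=6.00, Q4=3.00, Q5=16.00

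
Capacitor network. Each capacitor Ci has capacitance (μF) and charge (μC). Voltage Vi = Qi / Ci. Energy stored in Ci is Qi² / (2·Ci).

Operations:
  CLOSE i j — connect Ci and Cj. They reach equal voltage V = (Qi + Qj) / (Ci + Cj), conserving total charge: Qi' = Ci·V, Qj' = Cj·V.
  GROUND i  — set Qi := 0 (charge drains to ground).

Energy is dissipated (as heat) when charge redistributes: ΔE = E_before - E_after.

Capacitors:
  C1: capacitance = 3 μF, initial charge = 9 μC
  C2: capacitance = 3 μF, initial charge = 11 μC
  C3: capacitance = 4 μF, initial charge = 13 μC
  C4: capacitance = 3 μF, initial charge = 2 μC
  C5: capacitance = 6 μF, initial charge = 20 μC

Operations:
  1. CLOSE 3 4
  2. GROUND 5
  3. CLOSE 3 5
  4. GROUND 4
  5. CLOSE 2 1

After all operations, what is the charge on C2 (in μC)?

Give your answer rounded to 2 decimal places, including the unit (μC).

Initial: C1(3μF, Q=9μC, V=3.00V), C2(3μF, Q=11μC, V=3.67V), C3(4μF, Q=13μC, V=3.25V), C4(3μF, Q=2μC, V=0.67V), C5(6μF, Q=20μC, V=3.33V)
Op 1: CLOSE 3-4: Q_total=15.00, C_total=7.00, V=2.14; Q3=8.57, Q4=6.43; dissipated=5.720
Op 2: GROUND 5: Q5=0; energy lost=33.333
Op 3: CLOSE 3-5: Q_total=8.57, C_total=10.00, V=0.86; Q3=3.43, Q5=5.14; dissipated=5.510
Op 4: GROUND 4: Q4=0; energy lost=6.888
Op 5: CLOSE 2-1: Q_total=20.00, C_total=6.00, V=3.33; Q2=10.00, Q1=10.00; dissipated=0.333
Final charges: Q1=10.00, Q2=10.00, Q3=3.43, Q4=0.00, Q5=5.14

Answer: 10.00 μC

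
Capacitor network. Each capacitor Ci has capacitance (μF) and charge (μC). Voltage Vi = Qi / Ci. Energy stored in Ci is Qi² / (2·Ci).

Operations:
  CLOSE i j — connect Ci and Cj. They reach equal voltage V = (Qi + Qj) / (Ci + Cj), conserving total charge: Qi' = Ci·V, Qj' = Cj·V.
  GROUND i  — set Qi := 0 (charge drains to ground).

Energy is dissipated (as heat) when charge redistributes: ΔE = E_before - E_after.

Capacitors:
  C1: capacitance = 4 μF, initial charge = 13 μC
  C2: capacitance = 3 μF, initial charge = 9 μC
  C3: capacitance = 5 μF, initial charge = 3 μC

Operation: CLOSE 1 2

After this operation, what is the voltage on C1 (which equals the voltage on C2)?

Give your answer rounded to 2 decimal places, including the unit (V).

Answer: 3.14 V

Derivation:
Initial: C1(4μF, Q=13μC, V=3.25V), C2(3μF, Q=9μC, V=3.00V), C3(5μF, Q=3μC, V=0.60V)
Op 1: CLOSE 1-2: Q_total=22.00, C_total=7.00, V=3.14; Q1=12.57, Q2=9.43; dissipated=0.054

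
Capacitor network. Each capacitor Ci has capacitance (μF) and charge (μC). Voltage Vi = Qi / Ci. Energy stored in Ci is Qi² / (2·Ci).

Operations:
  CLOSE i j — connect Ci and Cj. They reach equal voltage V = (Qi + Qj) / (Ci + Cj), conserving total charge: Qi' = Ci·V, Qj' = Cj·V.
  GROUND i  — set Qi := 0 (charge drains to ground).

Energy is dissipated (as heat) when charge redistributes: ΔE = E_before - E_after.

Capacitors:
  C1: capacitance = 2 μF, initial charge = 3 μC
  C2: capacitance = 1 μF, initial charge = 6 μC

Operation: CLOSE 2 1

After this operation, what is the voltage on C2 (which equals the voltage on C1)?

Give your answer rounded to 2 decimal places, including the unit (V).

Answer: 3.00 V

Derivation:
Initial: C1(2μF, Q=3μC, V=1.50V), C2(1μF, Q=6μC, V=6.00V)
Op 1: CLOSE 2-1: Q_total=9.00, C_total=3.00, V=3.00; Q2=3.00, Q1=6.00; dissipated=6.750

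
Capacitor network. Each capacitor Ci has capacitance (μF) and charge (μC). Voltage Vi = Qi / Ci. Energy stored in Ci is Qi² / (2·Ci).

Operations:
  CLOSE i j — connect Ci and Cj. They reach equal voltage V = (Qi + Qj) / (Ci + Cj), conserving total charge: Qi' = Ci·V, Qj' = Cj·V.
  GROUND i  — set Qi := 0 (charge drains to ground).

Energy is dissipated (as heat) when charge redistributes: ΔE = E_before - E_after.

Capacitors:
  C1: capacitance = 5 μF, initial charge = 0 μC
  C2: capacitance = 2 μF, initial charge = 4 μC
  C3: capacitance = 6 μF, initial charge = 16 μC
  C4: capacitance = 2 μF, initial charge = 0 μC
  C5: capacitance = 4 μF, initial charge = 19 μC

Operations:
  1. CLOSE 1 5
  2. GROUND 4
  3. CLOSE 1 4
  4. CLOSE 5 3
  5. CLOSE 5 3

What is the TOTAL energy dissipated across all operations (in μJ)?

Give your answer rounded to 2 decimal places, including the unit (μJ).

Initial: C1(5μF, Q=0μC, V=0.00V), C2(2μF, Q=4μC, V=2.00V), C3(6μF, Q=16μC, V=2.67V), C4(2μF, Q=0μC, V=0.00V), C5(4μF, Q=19μC, V=4.75V)
Op 1: CLOSE 1-5: Q_total=19.00, C_total=9.00, V=2.11; Q1=10.56, Q5=8.44; dissipated=25.069
Op 2: GROUND 4: Q4=0; energy lost=0.000
Op 3: CLOSE 1-4: Q_total=10.56, C_total=7.00, V=1.51; Q1=7.54, Q4=3.02; dissipated=3.183
Op 4: CLOSE 5-3: Q_total=24.44, C_total=10.00, V=2.44; Q5=9.78, Q3=14.67; dissipated=0.370
Op 5: CLOSE 5-3: Q_total=24.44, C_total=10.00, V=2.44; Q5=9.78, Q3=14.67; dissipated=0.000
Total dissipated: 28.623 μJ

Answer: 28.62 μJ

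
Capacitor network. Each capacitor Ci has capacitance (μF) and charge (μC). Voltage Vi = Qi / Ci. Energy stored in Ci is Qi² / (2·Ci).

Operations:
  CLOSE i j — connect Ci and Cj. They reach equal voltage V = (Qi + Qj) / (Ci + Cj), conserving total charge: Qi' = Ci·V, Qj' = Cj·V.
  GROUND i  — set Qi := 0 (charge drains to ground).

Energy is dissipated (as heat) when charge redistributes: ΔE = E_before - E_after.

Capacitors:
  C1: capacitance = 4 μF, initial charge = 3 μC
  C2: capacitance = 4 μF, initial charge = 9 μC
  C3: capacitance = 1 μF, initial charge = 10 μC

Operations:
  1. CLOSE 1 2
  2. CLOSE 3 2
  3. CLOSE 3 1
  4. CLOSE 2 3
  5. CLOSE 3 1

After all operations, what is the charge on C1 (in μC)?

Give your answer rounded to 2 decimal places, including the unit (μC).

Answer: 8.23 μC

Derivation:
Initial: C1(4μF, Q=3μC, V=0.75V), C2(4μF, Q=9μC, V=2.25V), C3(1μF, Q=10μC, V=10.00V)
Op 1: CLOSE 1-2: Q_total=12.00, C_total=8.00, V=1.50; Q1=6.00, Q2=6.00; dissipated=2.250
Op 2: CLOSE 3-2: Q_total=16.00, C_total=5.00, V=3.20; Q3=3.20, Q2=12.80; dissipated=28.900
Op 3: CLOSE 3-1: Q_total=9.20, C_total=5.00, V=1.84; Q3=1.84, Q1=7.36; dissipated=1.156
Op 4: CLOSE 2-3: Q_total=14.64, C_total=5.00, V=2.93; Q2=11.71, Q3=2.93; dissipated=0.740
Op 5: CLOSE 3-1: Q_total=10.29, C_total=5.00, V=2.06; Q3=2.06, Q1=8.23; dissipated=0.473
Final charges: Q1=8.23, Q2=11.71, Q3=2.06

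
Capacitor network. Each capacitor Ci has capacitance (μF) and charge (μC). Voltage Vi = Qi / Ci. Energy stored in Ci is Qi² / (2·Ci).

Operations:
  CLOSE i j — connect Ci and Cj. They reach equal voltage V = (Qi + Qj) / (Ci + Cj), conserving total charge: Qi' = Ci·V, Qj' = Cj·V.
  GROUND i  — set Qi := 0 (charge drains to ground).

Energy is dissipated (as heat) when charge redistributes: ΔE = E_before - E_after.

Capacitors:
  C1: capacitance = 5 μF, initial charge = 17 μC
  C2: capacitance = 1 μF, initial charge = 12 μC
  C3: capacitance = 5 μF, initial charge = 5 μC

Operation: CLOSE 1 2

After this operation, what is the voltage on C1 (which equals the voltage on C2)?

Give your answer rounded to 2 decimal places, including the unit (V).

Answer: 4.83 V

Derivation:
Initial: C1(5μF, Q=17μC, V=3.40V), C2(1μF, Q=12μC, V=12.00V), C3(5μF, Q=5μC, V=1.00V)
Op 1: CLOSE 1-2: Q_total=29.00, C_total=6.00, V=4.83; Q1=24.17, Q2=4.83; dissipated=30.817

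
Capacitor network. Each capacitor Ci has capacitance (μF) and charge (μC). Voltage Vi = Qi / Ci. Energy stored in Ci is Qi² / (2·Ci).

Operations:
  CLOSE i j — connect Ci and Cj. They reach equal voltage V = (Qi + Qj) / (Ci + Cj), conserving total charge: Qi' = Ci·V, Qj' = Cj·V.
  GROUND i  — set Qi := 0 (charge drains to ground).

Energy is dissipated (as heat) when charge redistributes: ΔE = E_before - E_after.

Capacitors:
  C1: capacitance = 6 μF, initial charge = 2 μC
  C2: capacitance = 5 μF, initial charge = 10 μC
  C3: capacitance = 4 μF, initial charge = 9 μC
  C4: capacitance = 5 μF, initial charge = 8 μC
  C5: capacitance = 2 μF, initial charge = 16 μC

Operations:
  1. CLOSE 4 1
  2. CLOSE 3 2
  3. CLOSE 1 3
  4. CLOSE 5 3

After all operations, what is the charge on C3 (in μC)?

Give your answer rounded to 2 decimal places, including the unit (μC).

Answer: 14.37 μC

Derivation:
Initial: C1(6μF, Q=2μC, V=0.33V), C2(5μF, Q=10μC, V=2.00V), C3(4μF, Q=9μC, V=2.25V), C4(5μF, Q=8μC, V=1.60V), C5(2μF, Q=16μC, V=8.00V)
Op 1: CLOSE 4-1: Q_total=10.00, C_total=11.00, V=0.91; Q4=4.55, Q1=5.45; dissipated=2.188
Op 2: CLOSE 3-2: Q_total=19.00, C_total=9.00, V=2.11; Q3=8.44, Q2=10.56; dissipated=0.069
Op 3: CLOSE 1-3: Q_total=13.90, C_total=10.00, V=1.39; Q1=8.34, Q3=5.56; dissipated=1.734
Op 4: CLOSE 5-3: Q_total=21.56, C_total=6.00, V=3.59; Q5=7.19, Q3=14.37; dissipated=29.129
Final charges: Q1=8.34, Q2=10.56, Q3=14.37, Q4=4.55, Q5=7.19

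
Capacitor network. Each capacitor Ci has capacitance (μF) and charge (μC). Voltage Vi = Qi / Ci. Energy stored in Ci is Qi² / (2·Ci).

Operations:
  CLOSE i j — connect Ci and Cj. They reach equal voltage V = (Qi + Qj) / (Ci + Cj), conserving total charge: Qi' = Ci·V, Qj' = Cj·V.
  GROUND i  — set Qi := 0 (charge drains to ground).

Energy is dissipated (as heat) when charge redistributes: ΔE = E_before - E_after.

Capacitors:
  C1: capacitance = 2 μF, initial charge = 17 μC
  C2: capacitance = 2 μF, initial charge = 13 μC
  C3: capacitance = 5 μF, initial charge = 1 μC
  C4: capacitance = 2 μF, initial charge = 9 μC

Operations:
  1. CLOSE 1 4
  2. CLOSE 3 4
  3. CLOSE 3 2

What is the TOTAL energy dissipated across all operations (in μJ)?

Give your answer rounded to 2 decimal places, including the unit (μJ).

Answer: 50.81 μJ

Derivation:
Initial: C1(2μF, Q=17μC, V=8.50V), C2(2μF, Q=13μC, V=6.50V), C3(5μF, Q=1μC, V=0.20V), C4(2μF, Q=9μC, V=4.50V)
Op 1: CLOSE 1-4: Q_total=26.00, C_total=4.00, V=6.50; Q1=13.00, Q4=13.00; dissipated=8.000
Op 2: CLOSE 3-4: Q_total=14.00, C_total=7.00, V=2.00; Q3=10.00, Q4=4.00; dissipated=28.350
Op 3: CLOSE 3-2: Q_total=23.00, C_total=7.00, V=3.29; Q3=16.43, Q2=6.57; dissipated=14.464
Total dissipated: 50.814 μJ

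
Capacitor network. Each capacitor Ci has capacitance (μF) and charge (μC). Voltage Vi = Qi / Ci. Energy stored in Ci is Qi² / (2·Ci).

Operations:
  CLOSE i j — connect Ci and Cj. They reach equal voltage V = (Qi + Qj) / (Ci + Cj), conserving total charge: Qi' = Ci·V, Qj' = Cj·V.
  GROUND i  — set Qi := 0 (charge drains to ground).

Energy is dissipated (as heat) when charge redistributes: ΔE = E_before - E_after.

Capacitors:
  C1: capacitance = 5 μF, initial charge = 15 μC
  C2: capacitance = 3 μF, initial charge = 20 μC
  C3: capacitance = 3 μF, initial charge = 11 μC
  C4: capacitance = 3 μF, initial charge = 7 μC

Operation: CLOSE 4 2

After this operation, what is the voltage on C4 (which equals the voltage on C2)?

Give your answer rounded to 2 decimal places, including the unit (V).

Answer: 4.50 V

Derivation:
Initial: C1(5μF, Q=15μC, V=3.00V), C2(3μF, Q=20μC, V=6.67V), C3(3μF, Q=11μC, V=3.67V), C4(3μF, Q=7μC, V=2.33V)
Op 1: CLOSE 4-2: Q_total=27.00, C_total=6.00, V=4.50; Q4=13.50, Q2=13.50; dissipated=14.083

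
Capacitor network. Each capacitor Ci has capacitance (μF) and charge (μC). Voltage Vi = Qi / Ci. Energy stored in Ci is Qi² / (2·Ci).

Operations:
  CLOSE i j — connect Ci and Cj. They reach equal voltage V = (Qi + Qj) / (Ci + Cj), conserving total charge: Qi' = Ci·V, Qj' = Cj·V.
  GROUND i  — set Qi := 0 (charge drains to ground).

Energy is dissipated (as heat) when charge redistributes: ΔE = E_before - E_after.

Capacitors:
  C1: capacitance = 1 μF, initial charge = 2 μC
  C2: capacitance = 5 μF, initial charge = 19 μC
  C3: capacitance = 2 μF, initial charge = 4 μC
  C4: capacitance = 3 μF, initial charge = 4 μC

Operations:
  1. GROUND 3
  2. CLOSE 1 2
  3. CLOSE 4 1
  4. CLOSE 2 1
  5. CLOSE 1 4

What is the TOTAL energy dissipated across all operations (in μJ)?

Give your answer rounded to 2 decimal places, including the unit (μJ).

Answer: 8.90 μJ

Derivation:
Initial: C1(1μF, Q=2μC, V=2.00V), C2(5μF, Q=19μC, V=3.80V), C3(2μF, Q=4μC, V=2.00V), C4(3μF, Q=4μC, V=1.33V)
Op 1: GROUND 3: Q3=0; energy lost=4.000
Op 2: CLOSE 1-2: Q_total=21.00, C_total=6.00, V=3.50; Q1=3.50, Q2=17.50; dissipated=1.350
Op 3: CLOSE 4-1: Q_total=7.50, C_total=4.00, V=1.88; Q4=5.62, Q1=1.88; dissipated=1.760
Op 4: CLOSE 2-1: Q_total=19.38, C_total=6.00, V=3.23; Q2=16.15, Q1=3.23; dissipated=1.100
Op 5: CLOSE 1-4: Q_total=8.85, C_total=4.00, V=2.21; Q1=2.21, Q4=6.64; dissipated=0.688
Total dissipated: 8.898 μJ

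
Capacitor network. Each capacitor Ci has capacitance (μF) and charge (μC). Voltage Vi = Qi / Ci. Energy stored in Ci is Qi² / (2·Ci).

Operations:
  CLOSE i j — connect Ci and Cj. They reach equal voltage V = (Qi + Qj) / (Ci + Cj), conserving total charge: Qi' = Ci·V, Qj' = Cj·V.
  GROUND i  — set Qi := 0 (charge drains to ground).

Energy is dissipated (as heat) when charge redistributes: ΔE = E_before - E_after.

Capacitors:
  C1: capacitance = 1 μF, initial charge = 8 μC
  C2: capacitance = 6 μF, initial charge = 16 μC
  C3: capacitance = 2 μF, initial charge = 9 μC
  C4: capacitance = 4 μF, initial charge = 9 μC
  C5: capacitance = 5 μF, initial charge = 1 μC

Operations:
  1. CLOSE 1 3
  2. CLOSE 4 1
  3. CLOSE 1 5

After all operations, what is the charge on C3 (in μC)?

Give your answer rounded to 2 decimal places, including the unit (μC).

Initial: C1(1μF, Q=8μC, V=8.00V), C2(6μF, Q=16μC, V=2.67V), C3(2μF, Q=9μC, V=4.50V), C4(4μF, Q=9μC, V=2.25V), C5(5μF, Q=1μC, V=0.20V)
Op 1: CLOSE 1-3: Q_total=17.00, C_total=3.00, V=5.67; Q1=5.67, Q3=11.33; dissipated=4.083
Op 2: CLOSE 4-1: Q_total=14.67, C_total=5.00, V=2.93; Q4=11.73, Q1=2.93; dissipated=4.669
Op 3: CLOSE 1-5: Q_total=3.93, C_total=6.00, V=0.66; Q1=0.66, Q5=3.28; dissipated=3.113
Final charges: Q1=0.66, Q2=16.00, Q3=11.33, Q4=11.73, Q5=3.28

Answer: 11.33 μC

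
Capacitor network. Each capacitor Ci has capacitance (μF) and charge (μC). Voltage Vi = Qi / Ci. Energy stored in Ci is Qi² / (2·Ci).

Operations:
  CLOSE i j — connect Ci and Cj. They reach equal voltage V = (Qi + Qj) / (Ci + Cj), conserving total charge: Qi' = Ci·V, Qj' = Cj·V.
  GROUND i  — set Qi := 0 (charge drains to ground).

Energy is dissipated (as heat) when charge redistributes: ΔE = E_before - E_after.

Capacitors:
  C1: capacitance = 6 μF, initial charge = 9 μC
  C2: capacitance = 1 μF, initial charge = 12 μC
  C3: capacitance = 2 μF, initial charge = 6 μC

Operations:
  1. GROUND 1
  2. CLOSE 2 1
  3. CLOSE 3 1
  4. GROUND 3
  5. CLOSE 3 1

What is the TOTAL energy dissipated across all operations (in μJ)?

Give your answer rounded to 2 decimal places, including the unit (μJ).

Answer: 76.96 μJ

Derivation:
Initial: C1(6μF, Q=9μC, V=1.50V), C2(1μF, Q=12μC, V=12.00V), C3(2μF, Q=6μC, V=3.00V)
Op 1: GROUND 1: Q1=0; energy lost=6.750
Op 2: CLOSE 2-1: Q_total=12.00, C_total=7.00, V=1.71; Q2=1.71, Q1=10.29; dissipated=61.714
Op 3: CLOSE 3-1: Q_total=16.29, C_total=8.00, V=2.04; Q3=4.07, Q1=12.21; dissipated=1.240
Op 4: GROUND 3: Q3=0; energy lost=4.144
Op 5: CLOSE 3-1: Q_total=12.21, C_total=8.00, V=1.53; Q3=3.05, Q1=9.16; dissipated=3.108
Total dissipated: 76.956 μJ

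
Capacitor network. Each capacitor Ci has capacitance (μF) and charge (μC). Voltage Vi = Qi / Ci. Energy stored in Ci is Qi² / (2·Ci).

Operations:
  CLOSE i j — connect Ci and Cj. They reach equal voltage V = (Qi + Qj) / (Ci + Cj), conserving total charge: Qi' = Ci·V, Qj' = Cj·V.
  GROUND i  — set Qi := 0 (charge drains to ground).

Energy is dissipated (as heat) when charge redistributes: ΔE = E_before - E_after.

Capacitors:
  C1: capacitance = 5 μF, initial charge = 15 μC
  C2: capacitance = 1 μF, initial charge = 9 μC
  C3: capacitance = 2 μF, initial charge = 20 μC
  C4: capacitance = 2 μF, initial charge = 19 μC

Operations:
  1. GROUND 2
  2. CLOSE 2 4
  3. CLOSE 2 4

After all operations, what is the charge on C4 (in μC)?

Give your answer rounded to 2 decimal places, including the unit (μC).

Answer: 12.67 μC

Derivation:
Initial: C1(5μF, Q=15μC, V=3.00V), C2(1μF, Q=9μC, V=9.00V), C3(2μF, Q=20μC, V=10.00V), C4(2μF, Q=19μC, V=9.50V)
Op 1: GROUND 2: Q2=0; energy lost=40.500
Op 2: CLOSE 2-4: Q_total=19.00, C_total=3.00, V=6.33; Q2=6.33, Q4=12.67; dissipated=30.083
Op 3: CLOSE 2-4: Q_total=19.00, C_total=3.00, V=6.33; Q2=6.33, Q4=12.67; dissipated=0.000
Final charges: Q1=15.00, Q2=6.33, Q3=20.00, Q4=12.67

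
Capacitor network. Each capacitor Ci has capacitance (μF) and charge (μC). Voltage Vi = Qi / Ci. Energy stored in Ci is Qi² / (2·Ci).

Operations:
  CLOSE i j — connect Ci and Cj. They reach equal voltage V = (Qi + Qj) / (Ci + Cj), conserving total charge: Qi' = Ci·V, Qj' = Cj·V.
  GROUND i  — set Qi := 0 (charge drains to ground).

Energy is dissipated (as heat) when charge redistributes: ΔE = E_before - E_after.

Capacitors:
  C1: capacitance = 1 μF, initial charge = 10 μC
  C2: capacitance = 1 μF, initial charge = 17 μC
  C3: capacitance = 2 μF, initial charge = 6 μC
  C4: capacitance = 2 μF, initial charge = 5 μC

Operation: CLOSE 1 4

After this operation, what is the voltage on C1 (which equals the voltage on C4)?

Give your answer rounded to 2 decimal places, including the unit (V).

Answer: 5.00 V

Derivation:
Initial: C1(1μF, Q=10μC, V=10.00V), C2(1μF, Q=17μC, V=17.00V), C3(2μF, Q=6μC, V=3.00V), C4(2μF, Q=5μC, V=2.50V)
Op 1: CLOSE 1-4: Q_total=15.00, C_total=3.00, V=5.00; Q1=5.00, Q4=10.00; dissipated=18.750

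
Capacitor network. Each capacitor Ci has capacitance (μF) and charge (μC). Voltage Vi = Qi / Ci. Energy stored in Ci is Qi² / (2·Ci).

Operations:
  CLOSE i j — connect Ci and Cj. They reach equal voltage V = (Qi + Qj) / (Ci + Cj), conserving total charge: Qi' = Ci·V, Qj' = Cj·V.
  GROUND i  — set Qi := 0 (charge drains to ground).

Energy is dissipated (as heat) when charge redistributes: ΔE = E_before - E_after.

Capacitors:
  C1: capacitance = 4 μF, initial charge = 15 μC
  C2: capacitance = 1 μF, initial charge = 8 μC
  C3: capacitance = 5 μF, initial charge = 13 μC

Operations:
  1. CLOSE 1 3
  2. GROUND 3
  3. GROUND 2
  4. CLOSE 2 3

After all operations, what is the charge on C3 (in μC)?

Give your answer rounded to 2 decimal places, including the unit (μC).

Initial: C1(4μF, Q=15μC, V=3.75V), C2(1μF, Q=8μC, V=8.00V), C3(5μF, Q=13μC, V=2.60V)
Op 1: CLOSE 1-3: Q_total=28.00, C_total=9.00, V=3.11; Q1=12.44, Q3=15.56; dissipated=1.469
Op 2: GROUND 3: Q3=0; energy lost=24.198
Op 3: GROUND 2: Q2=0; energy lost=32.000
Op 4: CLOSE 2-3: Q_total=0.00, C_total=6.00, V=0.00; Q2=0.00, Q3=0.00; dissipated=0.000
Final charges: Q1=12.44, Q2=0.00, Q3=0.00

Answer: 0.00 μC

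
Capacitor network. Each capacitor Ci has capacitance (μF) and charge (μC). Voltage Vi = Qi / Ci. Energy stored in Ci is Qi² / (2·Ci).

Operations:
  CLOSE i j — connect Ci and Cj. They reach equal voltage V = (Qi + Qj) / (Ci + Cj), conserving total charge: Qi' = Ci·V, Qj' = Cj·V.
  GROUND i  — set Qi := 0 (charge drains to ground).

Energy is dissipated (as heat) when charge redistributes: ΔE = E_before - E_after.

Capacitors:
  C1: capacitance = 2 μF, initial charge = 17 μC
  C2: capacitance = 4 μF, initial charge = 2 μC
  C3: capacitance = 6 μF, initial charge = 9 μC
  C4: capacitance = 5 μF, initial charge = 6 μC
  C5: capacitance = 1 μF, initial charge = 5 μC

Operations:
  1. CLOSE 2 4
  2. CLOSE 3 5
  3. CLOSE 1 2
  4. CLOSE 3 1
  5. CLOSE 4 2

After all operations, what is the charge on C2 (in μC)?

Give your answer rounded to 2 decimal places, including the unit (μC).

Initial: C1(2μF, Q=17μC, V=8.50V), C2(4μF, Q=2μC, V=0.50V), C3(6μF, Q=9μC, V=1.50V), C4(5μF, Q=6μC, V=1.20V), C5(1μF, Q=5μC, V=5.00V)
Op 1: CLOSE 2-4: Q_total=8.00, C_total=9.00, V=0.89; Q2=3.56, Q4=4.44; dissipated=0.544
Op 2: CLOSE 3-5: Q_total=14.00, C_total=7.00, V=2.00; Q3=12.00, Q5=2.00; dissipated=5.250
Op 3: CLOSE 1-2: Q_total=20.56, C_total=6.00, V=3.43; Q1=6.85, Q2=13.70; dissipated=38.619
Op 4: CLOSE 3-1: Q_total=18.85, C_total=8.00, V=2.36; Q3=14.14, Q1=4.71; dissipated=1.525
Op 5: CLOSE 4-2: Q_total=18.15, C_total=9.00, V=2.02; Q4=10.08, Q2=8.07; dissipated=7.152
Final charges: Q1=4.71, Q2=8.07, Q3=14.14, Q4=10.08, Q5=2.00

Answer: 8.07 μC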